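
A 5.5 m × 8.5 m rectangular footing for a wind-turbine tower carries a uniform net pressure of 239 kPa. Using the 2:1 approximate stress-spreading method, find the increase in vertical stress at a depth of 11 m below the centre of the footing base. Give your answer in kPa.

Δσ_z ≈ 34.7 kPa

By the 2:1 method the load spreads at 1 horizontal : 2 vertical, so at depth z the loaded area has grown by z in each plan dimension:
Δσ = qBL/((B+z)(L+z)) = 239×5.5×8.5/((5.5+11)(8.5+11)) = 34.726 kPa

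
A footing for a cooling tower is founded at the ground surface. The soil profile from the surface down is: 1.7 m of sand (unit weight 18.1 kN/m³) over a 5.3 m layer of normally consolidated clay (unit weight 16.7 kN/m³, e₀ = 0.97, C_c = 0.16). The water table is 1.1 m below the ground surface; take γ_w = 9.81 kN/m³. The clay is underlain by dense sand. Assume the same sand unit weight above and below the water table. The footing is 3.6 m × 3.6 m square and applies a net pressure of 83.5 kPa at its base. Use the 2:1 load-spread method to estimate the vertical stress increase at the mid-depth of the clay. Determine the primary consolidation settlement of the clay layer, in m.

Mid-depth of clay below the ground surface: z = 1.7 + 5.3/2 = 4.35 m.
Total vertical stress at mid-clay: σ_v = 18.1×1.7 + 16.7×2.65 = 75.025 kPa.
Pore pressure: u = 9.81×(4.35 − 1.1) = 31.883 kPa.
Initial effective stress: σ'_0 = σ_v − u = 75.025 − 31.883 = 43.142 kPa.
Stress increase at mid-clay by the 2:1 spreading method:
Δσ = qBL/((B+z)(L+z)) = 83.5×3.6×3.6/((3.6+4.35)(3.6+4.35)) = 17.122 kPa
Final effective stress: σ'_f = σ'_0 + Δσ = 43.142 + 17.122 = 60.264 kPa.
Normally consolidated clay, so the full stress increment lies on the virgin compression line:
S_c = C_c·H/(1+e₀)·log₁₀(σ'_f/σ'_0) = 0.16×5.3/(1+0.97)×log₁₀(60.264/43.142)
    = 0.43046 × 0.14516 = 0.06249 m

S_c ≈ 0.0625 m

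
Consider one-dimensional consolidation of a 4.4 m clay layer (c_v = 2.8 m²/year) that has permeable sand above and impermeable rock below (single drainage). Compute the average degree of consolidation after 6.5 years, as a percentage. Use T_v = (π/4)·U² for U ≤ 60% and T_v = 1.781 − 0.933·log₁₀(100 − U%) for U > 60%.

U ≈ 92 %

Drainage path length: H_d = H = 4.4 m (single drainage).
T_v = c_v·t/H_d² = 2.8×6.5/4.4² = 0.94008.
T_v = 0.94008 corresponds to the U > 60% branch:
U = 1 − 10^((1.781 − T_v)/0.933)/100 = 0.9203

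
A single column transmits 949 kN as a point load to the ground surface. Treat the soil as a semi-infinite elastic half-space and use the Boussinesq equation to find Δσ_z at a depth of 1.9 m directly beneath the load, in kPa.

Δσ_z ≈ 126 kPa

Boussinesq vertical stress below a point load on an elastic half-space:
Δσ_z = 3P/(2πz²) · [1 + (r/z)²]^(−5/2)
r/z = 0/1.9 = 0; [1+(r/z)²]^(−5/2) = 1.
Δσ_z = 3×949/(2π×1.9²) × 1 = 125.52 × 1 = 125.5 kPa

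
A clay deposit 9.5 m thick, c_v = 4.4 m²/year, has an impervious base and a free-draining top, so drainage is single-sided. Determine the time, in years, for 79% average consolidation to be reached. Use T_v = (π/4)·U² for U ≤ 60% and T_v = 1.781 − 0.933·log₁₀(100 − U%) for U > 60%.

t ≈ 11.2 years

Drainage path length: H_d = H = 9.5 m (single drainage).
U > 60%: T_v = 1.781 − 0.933·log₁₀(100 − 79) = 0.54737.
t = T_v·H_d²/c_v = 0.54737×9.5²/4.4 = 11.23 years.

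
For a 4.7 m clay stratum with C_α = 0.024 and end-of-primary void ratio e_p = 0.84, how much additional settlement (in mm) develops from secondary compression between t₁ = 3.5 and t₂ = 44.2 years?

Secondary compression: S_s = C_α·H/(1+e_p)·log₁₀(t₂/t₁)
S_s = 0.024×4.7/(1+0.84)×log₁₀(44.2/3.5)
    = 0.0613 × 1.101 = 0.06752 m

S_s ≈ 67.5 mm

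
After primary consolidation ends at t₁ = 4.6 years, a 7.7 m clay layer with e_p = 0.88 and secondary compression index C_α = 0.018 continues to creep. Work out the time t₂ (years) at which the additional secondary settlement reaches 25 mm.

t₂ ≈ 10 years

S_s = C_α·H/(1+e_p)·log₁₀(t₂/t₁) ⇒ log₁₀(t₂/t₁) = S_s·(1+e_p)/(C_α·H).
log₁₀(t₂/t₁) = 0.025 × (1+0.88) / (0.018×7.7) = 0.3391
t₂ = t₁ × 10^0.3391 = 4.6 × 2.183 = 10.04 years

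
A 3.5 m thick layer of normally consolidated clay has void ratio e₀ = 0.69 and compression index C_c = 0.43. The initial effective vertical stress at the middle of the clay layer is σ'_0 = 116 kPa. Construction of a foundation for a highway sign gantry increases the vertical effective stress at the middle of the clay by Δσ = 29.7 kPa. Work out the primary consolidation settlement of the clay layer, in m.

S_c ≈ 0.0882 m

Final effective stress: σ'_f = σ'_0 + Δσ = 116 + 29.7 = 145.7 kPa.
Normally consolidated clay, so the full stress increment lies on the virgin compression line:
S_c = C_c·H/(1+e₀)·log₁₀(σ'_f/σ'_0) = 0.43×3.5/(1+0.69)×log₁₀(145.7/116)
    = 0.89053 × 0.099002 = 0.08816 m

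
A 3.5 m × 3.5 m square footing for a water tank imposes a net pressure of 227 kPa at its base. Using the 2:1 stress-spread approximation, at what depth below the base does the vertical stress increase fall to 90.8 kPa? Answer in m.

z ≈ 2.03 m

2:1 spreading — at depth z the loaded area has grown by z in each plan dimension:
qB²/(B+z)² = Δσ_z ⇒ z = B(√(q/Δσ_z) − 1) = 3.5×(√(227/90.8) − 1) = 2.034 m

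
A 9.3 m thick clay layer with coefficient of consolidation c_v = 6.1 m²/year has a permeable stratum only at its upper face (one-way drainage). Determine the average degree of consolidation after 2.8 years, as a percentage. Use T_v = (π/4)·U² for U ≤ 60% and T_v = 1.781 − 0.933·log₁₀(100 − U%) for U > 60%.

U ≈ 50.1 %

Drainage path length: H_d = H = 9.3 m (single drainage).
T_v = c_v·t/H_d² = 6.1×2.8/9.3² = 0.19748.
T_v = 0.19748 corresponds to the U ≤ 60% branch:
U = √(4T_v/π) = 0.5014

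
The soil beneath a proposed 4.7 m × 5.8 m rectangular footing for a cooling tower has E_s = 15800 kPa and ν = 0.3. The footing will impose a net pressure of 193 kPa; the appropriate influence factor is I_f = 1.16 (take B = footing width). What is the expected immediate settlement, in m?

Immediate (elastic) settlement: S_e = q·B·(1−ν²)/E_s · I_f.
S_e = 193 × 4.7 × (1 − 0.3²) / 15800 × 1.16
    = 193 × 4.7 × 0.91 / 15800 × 1.16
    = 0.0606 m

S_e ≈ 0.0606 m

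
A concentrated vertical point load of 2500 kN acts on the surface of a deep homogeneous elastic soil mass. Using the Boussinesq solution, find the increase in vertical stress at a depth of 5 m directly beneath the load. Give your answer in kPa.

Δσ_z ≈ 47.7 kPa

Boussinesq vertical stress below a point load on an elastic half-space:
Δσ_z = 3P/(2πz²) · [1 + (r/z)²]^(−5/2)
r/z = 0/5 = 0; [1+(r/z)²]^(−5/2) = 1.
Δσ_z = 3×2500/(2π×5²) × 1 = 47.746 × 1 = 47.75 kPa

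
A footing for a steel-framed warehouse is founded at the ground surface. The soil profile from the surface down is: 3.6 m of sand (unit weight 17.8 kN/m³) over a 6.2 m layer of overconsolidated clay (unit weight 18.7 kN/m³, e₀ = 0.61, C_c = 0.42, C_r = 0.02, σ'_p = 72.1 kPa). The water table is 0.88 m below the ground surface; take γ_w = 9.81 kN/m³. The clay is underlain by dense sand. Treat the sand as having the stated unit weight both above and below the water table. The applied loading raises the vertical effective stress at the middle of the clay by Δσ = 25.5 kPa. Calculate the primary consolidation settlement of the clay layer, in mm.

Mid-depth of clay below the ground surface: z = 3.6 + 6.2/2 = 6.7 m.
Total vertical stress at mid-clay: σ_v = 17.8×3.6 + 18.7×3.1 = 122.05 kPa.
Pore pressure: u = 9.81×(6.7 − 0.88) = 57.094 kPa.
Initial effective stress: σ'_0 = σ_v − u = 122.05 − 57.094 = 64.956 kPa.
Final effective stress: σ'_f = 64.956 + 25.5 = 90.456 kPa.
σ'_f = 90.456 > σ'_p = 72.1 kPa, so the stress path crosses the preconsolidation pressure — recompression up to σ'_p, then virgin compression beyond:
S_c = H/(1+e₀)·[C_r·log₁₀(σ'_p/σ'_0) + C_c·log₁₀(σ'_f/σ'_p)]
    = 6.2/1.61 × [0.02×log₁₀(72.1/64.956) + 0.42×log₁₀(90.456/72.1)]
    = 3.8509 × [0.00090632 + 0.041371] = 0.1628 m

S_c ≈ 163 mm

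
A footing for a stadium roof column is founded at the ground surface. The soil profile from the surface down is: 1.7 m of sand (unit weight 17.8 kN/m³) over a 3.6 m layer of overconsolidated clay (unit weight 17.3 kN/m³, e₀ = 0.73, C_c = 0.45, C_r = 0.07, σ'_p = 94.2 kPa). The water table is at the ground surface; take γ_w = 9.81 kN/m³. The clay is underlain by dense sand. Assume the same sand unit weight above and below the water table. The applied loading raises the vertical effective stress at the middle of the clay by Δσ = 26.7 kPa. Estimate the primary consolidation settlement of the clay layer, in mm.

S_c ≈ 43.4 mm

Mid-depth of clay below the ground surface: z = 1.7 + 3.6/2 = 3.5 m.
Total vertical stress at mid-clay: σ_v = 17.8×1.7 + 17.3×1.8 = 61.4 kPa.
Pore pressure: u = 9.81×(3.5 − 0) = 34.335 kPa.
Initial effective stress: σ'_0 = σ_v − u = 61.4 − 34.335 = 27.065 kPa.
Final effective stress: σ'_f = 27.065 + 26.7 = 53.765 kPa.
σ'_f = 53.765 ≤ σ'_p = 94.2 kPa, so the clay remains overconsolidated and only the recompression index applies:
S_c = C_r·H/(1+e₀)·log₁₀(σ'_f/σ'_0) = 0.07×3.6/1.73×log₁₀(53.765/27.065)
    = 0.14566 × 0.29809 = 0.04342 m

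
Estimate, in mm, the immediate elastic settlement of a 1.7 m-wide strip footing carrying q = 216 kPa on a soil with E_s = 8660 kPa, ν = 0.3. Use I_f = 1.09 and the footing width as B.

S_e ≈ 42.1 mm

Immediate (elastic) settlement: S_e = q·B·(1−ν²)/E_s · I_f.
S_e = 216 × 1.7 × (1 − 0.3²) / 8660 × 1.09
    = 216 × 1.7 × 0.91 / 8660 × 1.09
    = 0.04206 m = 42.06 mm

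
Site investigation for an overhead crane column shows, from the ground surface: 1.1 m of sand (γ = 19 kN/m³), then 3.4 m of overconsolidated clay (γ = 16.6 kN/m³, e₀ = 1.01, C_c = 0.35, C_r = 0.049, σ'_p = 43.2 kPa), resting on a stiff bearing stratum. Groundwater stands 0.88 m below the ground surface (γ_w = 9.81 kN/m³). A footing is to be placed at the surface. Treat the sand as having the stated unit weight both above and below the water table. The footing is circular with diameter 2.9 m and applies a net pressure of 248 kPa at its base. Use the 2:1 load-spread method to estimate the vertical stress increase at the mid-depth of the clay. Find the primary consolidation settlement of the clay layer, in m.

S_c ≈ 0.214 m

Mid-depth of clay below the ground surface: z = 1.1 + 3.4/2 = 2.8 m.
Total vertical stress at mid-clay: σ_v = 19×1.1 + 16.6×1.7 = 49.12 kPa.
Pore pressure: u = 9.81×(2.8 − 0.88) = 18.835 kPa.
Initial effective stress: σ'_0 = σ_v − u = 49.12 − 18.835 = 30.285 kPa.
Stress increase at mid-clay by the 2:1 spreading method:
Δσ ≈ qD²/(D+z)² = 248×2.9²/(2.9+2.8)² = 64.195 kPa
Final effective stress: σ'_f = 30.285 + 64.195 = 94.48 kPa.
σ'_f = 94.48 > σ'_p = 43.2 kPa, so the stress path crosses the preconsolidation pressure — recompression up to σ'_p, then virgin compression beyond:
S_c = H/(1+e₀)·[C_r·log₁₀(σ'_p/σ'_0) + C_c·log₁₀(σ'_f/σ'_p)]
    = 3.4/2.01 × [0.049×log₁₀(43.2/30.285) + 0.35×log₁₀(94.48/43.2)]
    = 1.6915 × [0.0075586 + 0.11895] = 0.214 m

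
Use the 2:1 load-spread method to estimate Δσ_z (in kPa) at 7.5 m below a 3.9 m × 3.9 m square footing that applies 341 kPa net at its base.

Δσ_z ≈ 39.9 kPa

By the 2:1 method the load spreads at 1 horizontal : 2 vertical, so at depth z the loaded area has grown by z in each plan dimension:
Δσ = qBL/((B+z)(L+z)) = 341×3.9×3.9/((3.9+7.5)(3.9+7.5)) = 39.909 kPa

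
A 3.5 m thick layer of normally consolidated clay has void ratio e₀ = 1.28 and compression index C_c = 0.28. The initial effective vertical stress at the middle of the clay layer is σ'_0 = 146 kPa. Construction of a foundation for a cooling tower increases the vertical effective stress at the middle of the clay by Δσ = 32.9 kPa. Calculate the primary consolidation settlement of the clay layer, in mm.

Final effective stress: σ'_f = σ'_0 + Δσ = 146 + 32.9 = 178.9 kPa.
Normally consolidated clay, so the full stress increment lies on the virgin compression line:
S_c = C_c·H/(1+e₀)·log₁₀(σ'_f/σ'_0) = 0.28×3.5/(1+1.28)×log₁₀(178.9/146)
    = 0.42982 × 0.088257 = 0.03793 m

S_c ≈ 37.9 mm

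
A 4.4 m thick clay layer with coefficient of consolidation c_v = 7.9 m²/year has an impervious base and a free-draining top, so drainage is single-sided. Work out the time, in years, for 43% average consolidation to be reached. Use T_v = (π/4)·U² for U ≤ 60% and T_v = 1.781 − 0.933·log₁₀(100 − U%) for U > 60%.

t ≈ 0.356 years

Drainage path length: H_d = H = 4.4 m (single drainage).
U ≤ 60%: T_v = (π/4)·U² = (π/4)×0.43² = 0.14522.
t = T_v·H_d²/c_v = 0.14522×4.4²/7.9 = 0.3559 years.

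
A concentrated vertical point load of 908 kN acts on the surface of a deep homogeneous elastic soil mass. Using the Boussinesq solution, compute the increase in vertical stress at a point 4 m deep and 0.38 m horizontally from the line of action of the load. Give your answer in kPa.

Δσ_z ≈ 26.5 kPa

Boussinesq vertical stress below a point load on an elastic half-space:
Δσ_z = 3P/(2πz²) · [1 + (r/z)²]^(−5/2)
r/z = 0.38/4 = 0.095; [1+(r/z)²]^(−5/2) = 0.97779.
Δσ_z = 3×908/(2π×4²) × 0.97779 = 27.096 × 0.97779 = 26.49 kPa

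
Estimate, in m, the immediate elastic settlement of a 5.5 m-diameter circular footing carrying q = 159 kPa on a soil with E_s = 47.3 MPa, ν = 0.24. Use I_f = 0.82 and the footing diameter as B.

Immediate (elastic) settlement: S_e = q·B·(1−ν²)/E_s · I_f.
E_s = 47.3 MPa = 47300 kPa.
S_e = 159 × 5.5 × (1 − 0.24²) / 47300 × 0.82
    = 159 × 5.5 × 0.9424 / 47300 × 0.82
    = 0.01429 m

S_e ≈ 0.0143 m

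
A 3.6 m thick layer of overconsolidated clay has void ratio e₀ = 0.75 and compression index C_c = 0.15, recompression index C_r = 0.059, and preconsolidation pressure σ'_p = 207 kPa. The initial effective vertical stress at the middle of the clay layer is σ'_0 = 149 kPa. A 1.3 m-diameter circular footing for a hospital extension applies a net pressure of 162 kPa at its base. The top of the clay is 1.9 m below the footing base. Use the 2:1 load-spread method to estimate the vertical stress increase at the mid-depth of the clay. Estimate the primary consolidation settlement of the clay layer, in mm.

S_c ≈ 3.74 mm

Mid-depth of clay below the footing base: z = 1.9 + 3.6/2 = 3.7 m.
Stress increase at mid-clay by the 2:1 spreading method:
Δσ ≈ qD²/(D+z)² = 162×1.3²/(1.3+3.7)² = 10.951 kPa
Final effective stress: σ'_f = 149 + 10.951 = 159.95 kPa.
σ'_f = 159.95 ≤ σ'_p = 207 kPa, so the clay remains overconsolidated and only the recompression index applies:
S_c = C_r·H/(1+e₀)·log₁₀(σ'_f/σ'_0) = 0.059×3.6/1.75×log₁₀(159.95/149)
    = 0.12137 × 0.030798 = 0.003738 m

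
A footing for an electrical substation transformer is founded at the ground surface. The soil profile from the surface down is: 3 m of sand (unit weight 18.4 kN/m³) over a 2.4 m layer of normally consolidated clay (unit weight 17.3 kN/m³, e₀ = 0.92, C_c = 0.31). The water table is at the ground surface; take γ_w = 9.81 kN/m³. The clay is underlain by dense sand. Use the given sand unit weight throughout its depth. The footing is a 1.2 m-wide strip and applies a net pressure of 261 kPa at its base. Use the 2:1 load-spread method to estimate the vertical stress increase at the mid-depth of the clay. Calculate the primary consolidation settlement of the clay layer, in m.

S_c ≈ 0.165 m

Mid-depth of clay below the ground surface: z = 3 + 2.4/2 = 4.2 m.
Total vertical stress at mid-clay: σ_v = 18.4×3 + 17.3×1.2 = 75.96 kPa.
Pore pressure: u = 9.81×(4.2 − 0) = 41.202 kPa.
Initial effective stress: σ'_0 = σ_v − u = 75.96 − 41.202 = 34.758 kPa.
Stress increase at mid-clay by the 2:1 spreading method:
Δσ = qB/(B+z) = 261×1.2/(1.2+4.2) = 58 kPa
Final effective stress: σ'_f = σ'_0 + Δσ = 34.758 + 58 = 92.758 kPa.
Normally consolidated clay, so the full stress increment lies on the virgin compression line:
S_c = C_c·H/(1+e₀)·log₁₀(σ'_f/σ'_0) = 0.31×2.4/(1+0.92)×log₁₀(92.758/34.758)
    = 0.3875 × 0.4263 = 0.1652 m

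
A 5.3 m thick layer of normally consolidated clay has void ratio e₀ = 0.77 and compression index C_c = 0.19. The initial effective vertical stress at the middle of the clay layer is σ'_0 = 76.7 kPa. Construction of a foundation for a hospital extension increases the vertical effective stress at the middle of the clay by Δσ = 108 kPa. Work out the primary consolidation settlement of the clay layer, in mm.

S_c ≈ 217 mm

Final effective stress: σ'_f = σ'_0 + Δσ = 76.7 + 108 = 184.7 kPa.
Normally consolidated clay, so the full stress increment lies on the virgin compression line:
S_c = C_c·H/(1+e₀)·log₁₀(σ'_f/σ'_0) = 0.19×5.3/(1+0.77)×log₁₀(184.7/76.7)
    = 0.56893 × 0.38167 = 0.2171 m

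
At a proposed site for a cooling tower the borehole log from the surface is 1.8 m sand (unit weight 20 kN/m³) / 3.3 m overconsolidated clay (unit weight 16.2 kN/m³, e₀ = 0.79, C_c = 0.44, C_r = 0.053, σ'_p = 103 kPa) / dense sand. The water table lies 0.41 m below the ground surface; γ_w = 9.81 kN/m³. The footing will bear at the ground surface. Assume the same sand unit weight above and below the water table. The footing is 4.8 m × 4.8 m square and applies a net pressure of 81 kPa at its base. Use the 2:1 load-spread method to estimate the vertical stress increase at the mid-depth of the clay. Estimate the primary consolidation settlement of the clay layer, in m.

Mid-depth of clay below the ground surface: z = 1.8 + 3.3/2 = 3.45 m.
Total vertical stress at mid-clay: σ_v = 20×1.8 + 16.2×1.65 = 62.73 kPa.
Pore pressure: u = 9.81×(3.45 − 0.41) = 29.822 kPa.
Initial effective stress: σ'_0 = σ_v − u = 62.73 − 29.822 = 32.908 kPa.
Stress increase at mid-clay by the 2:1 spreading method:
Δσ = qBL/((B+z)(L+z)) = 81×4.8×4.8/((4.8+3.45)(4.8+3.45)) = 27.42 kPa
Final effective stress: σ'_f = 32.908 + 27.42 = 60.328 kPa.
σ'_f = 60.328 ≤ σ'_p = 103 kPa, so the clay remains overconsolidated and only the recompression index applies:
S_c = C_r·H/(1+e₀)·log₁₀(σ'_f/σ'_0) = 0.053×3.3/1.79×log₁₀(60.328/32.908)
    = 0.097711 × 0.26322 = 0.02572 m

S_c ≈ 0.0257 m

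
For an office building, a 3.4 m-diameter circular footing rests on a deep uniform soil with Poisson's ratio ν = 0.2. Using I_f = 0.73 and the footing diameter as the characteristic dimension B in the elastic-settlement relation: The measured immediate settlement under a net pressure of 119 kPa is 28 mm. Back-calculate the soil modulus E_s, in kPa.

S_e = q·B·(1−ν²)/E_s · I_f  ⇒  E_s = q·B·(1−ν²)·I_f / S_e.
E_s = 119 × 3.4 × 0.96 × 0.73 / 0.028 = 10130 kPa

E_s ≈ 10100 kPa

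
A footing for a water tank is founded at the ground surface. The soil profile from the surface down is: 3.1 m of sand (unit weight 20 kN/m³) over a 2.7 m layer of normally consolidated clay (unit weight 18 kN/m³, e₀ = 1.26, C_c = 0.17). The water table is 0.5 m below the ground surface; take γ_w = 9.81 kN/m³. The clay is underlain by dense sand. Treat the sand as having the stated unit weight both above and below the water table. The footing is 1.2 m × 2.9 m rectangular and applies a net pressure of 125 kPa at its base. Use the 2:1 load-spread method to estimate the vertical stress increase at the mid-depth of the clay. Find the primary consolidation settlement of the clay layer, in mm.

Mid-depth of clay below the ground surface: z = 3.1 + 2.7/2 = 4.45 m.
Total vertical stress at mid-clay: σ_v = 20×3.1 + 18×1.35 = 86.3 kPa.
Pore pressure: u = 9.81×(4.45 − 0.5) = 38.75 kPa.
Initial effective stress: σ'_0 = σ_v − u = 86.3 − 38.75 = 47.55 kPa.
Stress increase at mid-clay by the 2:1 spreading method:
Δσ = qBL/((B+z)(L+z)) = 125×1.2×2.9/((1.2+4.45)(2.9+4.45)) = 10.475 kPa
Final effective stress: σ'_f = σ'_0 + Δσ = 47.55 + 10.475 = 58.025 kPa.
Normally consolidated clay, so the full stress increment lies on the virgin compression line:
S_c = C_c·H/(1+e₀)·log₁₀(σ'_f/σ'_0) = 0.17×2.7/(1+1.26)×log₁₀(58.025/47.55)
    = 0.2031 × 0.086465 = 0.01756 m

S_c ≈ 17.6 mm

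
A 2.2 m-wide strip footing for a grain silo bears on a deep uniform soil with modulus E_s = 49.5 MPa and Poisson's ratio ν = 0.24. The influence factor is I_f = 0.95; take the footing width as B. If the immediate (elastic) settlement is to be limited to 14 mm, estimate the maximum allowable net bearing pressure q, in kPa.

q ≈ 352 kPa

E_s = 49.5 MPa = 49500 kPa.
S_e = q·B·(1−ν²)/E_s · I_f  ⇒  q = S_e·E_s / (B·(1−ν²)·I_f).
q = 0.014 × 49500 / (2.2 × 0.9424 × 0.95) = 351.8 kPa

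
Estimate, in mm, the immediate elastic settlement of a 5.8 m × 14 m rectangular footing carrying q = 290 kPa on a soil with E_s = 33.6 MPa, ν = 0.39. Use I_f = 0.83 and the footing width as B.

S_e ≈ 35.2 mm

Immediate (elastic) settlement: S_e = q·B·(1−ν²)/E_s · I_f.
E_s = 33.6 MPa = 33600 kPa.
S_e = 290 × 5.8 × (1 − 0.39²) / 33600 × 0.83
    = 290 × 5.8 × 0.8479 / 33600 × 0.83
    = 0.03523 m = 35.23 mm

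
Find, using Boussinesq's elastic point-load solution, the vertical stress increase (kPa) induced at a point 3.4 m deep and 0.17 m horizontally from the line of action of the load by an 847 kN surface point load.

Boussinesq vertical stress below a point load on an elastic half-space:
Δσ_z = 3P/(2πz²) · [1 + (r/z)²]^(−5/2)
r/z = 0.17/3.4 = 0.05; [1+(r/z)²]^(−5/2) = 0.99378.
Δσ_z = 3×847/(2π×3.4²) × 0.99378 = 34.984 × 0.99378 = 34.77 kPa

Δσ_z ≈ 34.8 kPa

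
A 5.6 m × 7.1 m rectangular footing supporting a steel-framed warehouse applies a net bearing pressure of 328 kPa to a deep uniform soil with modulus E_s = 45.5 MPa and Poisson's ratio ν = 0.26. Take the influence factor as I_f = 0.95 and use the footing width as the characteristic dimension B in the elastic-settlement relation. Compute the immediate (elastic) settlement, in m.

Immediate (elastic) settlement: S_e = q·B·(1−ν²)/E_s · I_f.
E_s = 45.5 MPa = 45500 kPa.
S_e = 328 × 5.6 × (1 − 0.26²) / 45500 × 0.95
    = 328 × 5.6 × 0.9324 / 45500 × 0.95
    = 0.03576 m

S_e ≈ 0.0358 m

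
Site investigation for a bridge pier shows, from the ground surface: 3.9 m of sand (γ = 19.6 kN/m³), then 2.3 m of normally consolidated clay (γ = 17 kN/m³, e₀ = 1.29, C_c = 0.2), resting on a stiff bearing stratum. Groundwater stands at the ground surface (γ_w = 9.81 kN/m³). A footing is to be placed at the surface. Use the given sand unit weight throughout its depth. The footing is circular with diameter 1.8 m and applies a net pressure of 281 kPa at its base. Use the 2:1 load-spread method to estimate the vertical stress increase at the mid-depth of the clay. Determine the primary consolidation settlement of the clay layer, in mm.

Mid-depth of clay below the ground surface: z = 3.9 + 2.3/2 = 5.05 m.
Total vertical stress at mid-clay: σ_v = 19.6×3.9 + 17×1.15 = 95.99 kPa.
Pore pressure: u = 9.81×(5.05 − 0) = 49.541 kPa.
Initial effective stress: σ'_0 = σ_v − u = 95.99 − 49.541 = 46.449 kPa.
Stress increase at mid-clay by the 2:1 spreading method:
Δσ ≈ qD²/(D+z)² = 281×1.8²/(1.8+5.05)² = 19.403 kPa
Final effective stress: σ'_f = σ'_0 + Δσ = 46.449 + 19.403 = 65.852 kPa.
Normally consolidated clay, so the full stress increment lies on the virgin compression line:
S_c = C_c·H/(1+e₀)·log₁₀(σ'_f/σ'_0) = 0.2×2.3/(1+1.29)×log₁₀(65.852/46.449)
    = 0.20087 × 0.15159 = 0.03045 m

S_c ≈ 30.4 mm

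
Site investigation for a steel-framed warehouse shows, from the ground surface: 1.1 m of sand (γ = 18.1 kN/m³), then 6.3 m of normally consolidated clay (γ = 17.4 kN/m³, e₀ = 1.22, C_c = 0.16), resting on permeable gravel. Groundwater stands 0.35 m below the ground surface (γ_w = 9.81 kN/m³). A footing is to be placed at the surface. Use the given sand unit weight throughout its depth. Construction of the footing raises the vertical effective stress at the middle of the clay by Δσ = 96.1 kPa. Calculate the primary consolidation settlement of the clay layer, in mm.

Mid-depth of clay below the ground surface: z = 1.1 + 6.3/2 = 4.25 m.
Total vertical stress at mid-clay: σ_v = 18.1×1.1 + 17.4×3.15 = 74.72 kPa.
Pore pressure: u = 9.81×(4.25 − 0.35) = 38.259 kPa.
Initial effective stress: σ'_0 = σ_v − u = 74.72 − 38.259 = 36.461 kPa.
Final effective stress: σ'_f = σ'_0 + Δσ = 36.461 + 96.1 = 132.56 kPa.
Normally consolidated clay, so the full stress increment lies on the virgin compression line:
S_c = C_c·H/(1+e₀)·log₁₀(σ'_f/σ'_0) = 0.16×6.3/(1+1.22)×log₁₀(132.56/36.461)
    = 0.45405 × 0.56058 = 0.2545 m

S_c ≈ 255 mm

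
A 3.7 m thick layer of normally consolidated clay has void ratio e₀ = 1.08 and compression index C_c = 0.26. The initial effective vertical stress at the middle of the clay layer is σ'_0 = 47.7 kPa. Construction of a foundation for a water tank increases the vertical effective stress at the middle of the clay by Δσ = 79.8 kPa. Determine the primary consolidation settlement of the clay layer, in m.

S_c ≈ 0.197 m

Final effective stress: σ'_f = σ'_0 + Δσ = 47.7 + 79.8 = 127.5 kPa.
Normally consolidated clay, so the full stress increment lies on the virgin compression line:
S_c = C_c·H/(1+e₀)·log₁₀(σ'_f/σ'_0) = 0.26×3.7/(1+1.08)×log₁₀(127.5/47.7)
    = 0.4625 × 0.42699 = 0.1975 m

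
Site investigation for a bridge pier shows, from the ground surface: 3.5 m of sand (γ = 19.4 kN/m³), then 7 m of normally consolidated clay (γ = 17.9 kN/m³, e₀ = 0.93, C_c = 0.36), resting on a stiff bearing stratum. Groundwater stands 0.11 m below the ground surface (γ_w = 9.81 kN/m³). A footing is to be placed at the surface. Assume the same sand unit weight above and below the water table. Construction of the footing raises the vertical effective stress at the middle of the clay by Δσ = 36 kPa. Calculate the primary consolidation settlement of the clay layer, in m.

S_c ≈ 0.256 m

Mid-depth of clay below the ground surface: z = 3.5 + 7/2 = 7 m.
Total vertical stress at mid-clay: σ_v = 19.4×3.5 + 17.9×3.5 = 130.55 kPa.
Pore pressure: u = 9.81×(7 − 0.11) = 67.591 kPa.
Initial effective stress: σ'_0 = σ_v − u = 130.55 − 67.591 = 62.959 kPa.
Final effective stress: σ'_f = σ'_0 + Δσ = 62.959 + 36 = 98.959 kPa.
Normally consolidated clay, so the full stress increment lies on the virgin compression line:
S_c = C_c·H/(1+e₀)·log₁₀(σ'_f/σ'_0) = 0.36×7/(1+0.93)×log₁₀(98.959/62.959)
    = 1.3057 × 0.1964 = 0.2564 m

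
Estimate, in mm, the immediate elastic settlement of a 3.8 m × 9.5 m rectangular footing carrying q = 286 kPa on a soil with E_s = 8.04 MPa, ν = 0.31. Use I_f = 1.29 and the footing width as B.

S_e ≈ 158 mm

Immediate (elastic) settlement: S_e = q·B·(1−ν²)/E_s · I_f.
E_s = 8.04 MPa = 8040 kPa.
S_e = 286 × 3.8 × (1 − 0.31²) / 8040 × 1.29
    = 286 × 3.8 × 0.9039 / 8040 × 1.29
    = 0.1576 m = 157.6 mm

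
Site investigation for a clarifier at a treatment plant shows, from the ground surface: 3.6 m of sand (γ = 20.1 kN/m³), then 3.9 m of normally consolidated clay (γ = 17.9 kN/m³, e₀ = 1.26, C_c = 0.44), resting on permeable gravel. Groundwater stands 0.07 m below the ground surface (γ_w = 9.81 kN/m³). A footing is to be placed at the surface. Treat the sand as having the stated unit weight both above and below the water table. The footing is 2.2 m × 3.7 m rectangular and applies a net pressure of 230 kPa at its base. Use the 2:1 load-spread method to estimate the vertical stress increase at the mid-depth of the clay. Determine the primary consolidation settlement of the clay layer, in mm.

Mid-depth of clay below the ground surface: z = 3.6 + 3.9/2 = 5.55 m.
Total vertical stress at mid-clay: σ_v = 20.1×3.6 + 17.9×1.95 = 107.27 kPa.
Pore pressure: u = 9.81×(5.55 − 0.07) = 53.759 kPa.
Initial effective stress: σ'_0 = σ_v − u = 107.27 − 53.759 = 53.511 kPa.
Stress increase at mid-clay by the 2:1 spreading method:
Δσ = qBL/((B+z)(L+z)) = 230×2.2×3.7/((2.2+5.55)(3.7+5.55)) = 26.116 kPa
Final effective stress: σ'_f = σ'_0 + Δσ = 53.511 + 26.116 = 79.627 kPa.
Normally consolidated clay, so the full stress increment lies on the virgin compression line:
S_c = C_c·H/(1+e₀)·log₁₀(σ'_f/σ'_0) = 0.44×3.9/(1+1.26)×log₁₀(79.627/53.511)
    = 0.75929 × 0.17262 = 0.1311 m

S_c ≈ 131 mm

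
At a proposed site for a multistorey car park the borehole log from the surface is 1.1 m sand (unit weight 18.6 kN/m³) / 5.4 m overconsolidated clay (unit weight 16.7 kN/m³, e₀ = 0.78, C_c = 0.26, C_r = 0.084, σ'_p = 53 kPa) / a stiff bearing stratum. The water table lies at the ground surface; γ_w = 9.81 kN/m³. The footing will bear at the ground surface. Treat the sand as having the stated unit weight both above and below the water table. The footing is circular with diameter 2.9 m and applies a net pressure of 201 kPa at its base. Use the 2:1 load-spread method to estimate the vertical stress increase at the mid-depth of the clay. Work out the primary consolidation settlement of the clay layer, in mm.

S_c ≈ 144 mm

Mid-depth of clay below the ground surface: z = 1.1 + 5.4/2 = 3.8 m.
Total vertical stress at mid-clay: σ_v = 18.6×1.1 + 16.7×2.7 = 65.55 kPa.
Pore pressure: u = 9.81×(3.8 − 0) = 37.278 kPa.
Initial effective stress: σ'_0 = σ_v − u = 65.55 − 37.278 = 28.272 kPa.
Stress increase at mid-clay by the 2:1 spreading method:
Δσ ≈ qD²/(D+z)² = 201×2.9²/(2.9+3.8)² = 37.657 kPa
Final effective stress: σ'_f = 28.272 + 37.657 = 65.929 kPa.
σ'_f = 65.929 > σ'_p = 53 kPa, so the stress path crosses the preconsolidation pressure — recompression up to σ'_p, then virgin compression beyond:
S_c = H/(1+e₀)·[C_r·log₁₀(σ'_p/σ'_0) + C_c·log₁₀(σ'_f/σ'_p)]
    = 5.4/1.78 × [0.084×log₁₀(53/28.272) + 0.26×log₁₀(65.929/53)]
    = 3.0337 × [0.022925 + 0.024648] = 0.1443 m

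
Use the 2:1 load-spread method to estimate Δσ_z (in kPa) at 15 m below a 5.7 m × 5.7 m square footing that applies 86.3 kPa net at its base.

By the 2:1 method the load spreads at 1 horizontal : 2 vertical, so at depth z the loaded area has grown by z in each plan dimension:
Δσ = qBL/((B+z)(L+z)) = 86.3×5.7×5.7/((5.7+15)(5.7+15)) = 6.5436 kPa

Δσ_z ≈ 6.54 kPa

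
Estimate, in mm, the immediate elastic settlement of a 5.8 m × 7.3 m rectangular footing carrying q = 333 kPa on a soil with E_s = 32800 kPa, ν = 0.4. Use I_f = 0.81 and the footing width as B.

S_e ≈ 40.1 mm

Immediate (elastic) settlement: S_e = q·B·(1−ν²)/E_s · I_f.
S_e = 333 × 5.8 × (1 − 0.4²) / 32800 × 0.81
    = 333 × 5.8 × 0.84 / 32800 × 0.81
    = 0.04006 m = 40.06 mm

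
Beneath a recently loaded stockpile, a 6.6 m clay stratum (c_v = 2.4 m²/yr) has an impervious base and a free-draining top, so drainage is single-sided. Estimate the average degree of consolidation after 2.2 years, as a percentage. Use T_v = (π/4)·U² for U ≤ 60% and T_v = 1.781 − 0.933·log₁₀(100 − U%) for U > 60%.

U ≈ 39.3 %

Drainage path length: H_d = H = 6.6 m (single drainage).
T_v = c_v·t/H_d² = 2.4×2.2/6.6² = 0.12121.
T_v = 0.12121 corresponds to the U ≤ 60% branch:
U = √(4T_v/π) = 0.3928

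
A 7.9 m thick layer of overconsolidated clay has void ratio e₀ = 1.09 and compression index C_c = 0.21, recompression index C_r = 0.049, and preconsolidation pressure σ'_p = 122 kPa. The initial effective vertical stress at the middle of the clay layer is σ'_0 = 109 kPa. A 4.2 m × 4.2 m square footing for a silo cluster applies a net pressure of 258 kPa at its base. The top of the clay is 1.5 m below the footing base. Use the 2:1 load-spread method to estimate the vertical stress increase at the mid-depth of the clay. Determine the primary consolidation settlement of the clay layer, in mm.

Mid-depth of clay below the footing base: z = 1.5 + 7.9/2 = 5.45 m.
Stress increase at mid-clay by the 2:1 spreading method:
Δσ = qBL/((B+z)(L+z)) = 258×4.2×4.2/((4.2+5.45)(4.2+5.45)) = 48.872 kPa
Final effective stress: σ'_f = 109 + 48.872 = 157.87 kPa.
σ'_f = 157.87 > σ'_p = 122 kPa, so the stress path crosses the preconsolidation pressure — recompression up to σ'_p, then virgin compression beyond:
S_c = H/(1+e₀)·[C_r·log₁₀(σ'_p/σ'_0) + C_c·log₁₀(σ'_f/σ'_p)]
    = 7.9/2.09 × [0.049×log₁₀(122/109) + 0.21×log₁₀(157.87/122)]
    = 3.7799 × [0.0023977 + 0.023507] = 0.09792 m

S_c ≈ 97.9 mm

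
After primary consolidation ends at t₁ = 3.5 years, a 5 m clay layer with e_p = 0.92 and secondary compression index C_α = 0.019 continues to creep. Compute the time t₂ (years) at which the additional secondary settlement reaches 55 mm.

S_s = C_α·H/(1+e_p)·log₁₀(t₂/t₁) ⇒ log₁₀(t₂/t₁) = S_s·(1+e_p)/(C_α·H).
log₁₀(t₂/t₁) = 0.055 × (1+0.92) / (0.019×5) = 1.112
t₂ = t₁ × 10^1.112 = 3.5 × 12.93 = 45.25 years

t₂ ≈ 45.3 years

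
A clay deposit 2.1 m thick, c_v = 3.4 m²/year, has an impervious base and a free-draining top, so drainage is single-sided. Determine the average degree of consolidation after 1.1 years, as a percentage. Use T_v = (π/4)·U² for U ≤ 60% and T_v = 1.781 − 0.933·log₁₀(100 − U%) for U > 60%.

U ≈ 90 %

Drainage path length: H_d = H = 2.1 m (single drainage).
T_v = c_v·t/H_d² = 3.4×1.1/2.1² = 0.84807.
T_v = 0.84807 corresponds to the U > 60% branch:
U = 1 − 10^((1.781 − T_v)/0.933)/100 = 0.9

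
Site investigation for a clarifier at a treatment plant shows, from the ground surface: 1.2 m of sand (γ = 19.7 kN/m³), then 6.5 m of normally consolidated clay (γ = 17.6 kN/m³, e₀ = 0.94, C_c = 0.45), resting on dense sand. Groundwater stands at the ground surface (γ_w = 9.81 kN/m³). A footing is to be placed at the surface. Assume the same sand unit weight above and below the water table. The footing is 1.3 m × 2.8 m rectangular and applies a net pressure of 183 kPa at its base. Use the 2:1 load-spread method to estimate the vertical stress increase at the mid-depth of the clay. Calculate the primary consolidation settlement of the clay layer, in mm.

Mid-depth of clay below the ground surface: z = 1.2 + 6.5/2 = 4.45 m.
Total vertical stress at mid-clay: σ_v = 19.7×1.2 + 17.6×3.25 = 80.84 kPa.
Pore pressure: u = 9.81×(4.45 − 0) = 43.655 kPa.
Initial effective stress: σ'_0 = σ_v − u = 80.84 − 43.655 = 37.185 kPa.
Stress increase at mid-clay by the 2:1 spreading method:
Δσ = qBL/((B+z)(L+z)) = 183×1.3×2.8/((1.3+4.45)(2.8+4.45)) = 15.979 kPa
Final effective stress: σ'_f = σ'_0 + Δσ = 37.185 + 15.979 = 53.164 kPa.
Normally consolidated clay, so the full stress increment lies on the virgin compression line:
S_c = C_c·H/(1+e₀)·log₁₀(σ'_f/σ'_0) = 0.45×6.5/(1+0.94)×log₁₀(53.164/37.185)
    = 1.5077 × 0.15525 = 0.2341 m

S_c ≈ 234 mm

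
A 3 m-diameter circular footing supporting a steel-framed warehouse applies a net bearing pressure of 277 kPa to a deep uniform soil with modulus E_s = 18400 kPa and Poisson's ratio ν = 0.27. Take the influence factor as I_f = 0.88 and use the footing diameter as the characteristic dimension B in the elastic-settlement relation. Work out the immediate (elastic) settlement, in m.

S_e ≈ 0.0368 m

Immediate (elastic) settlement: S_e = q·B·(1−ν²)/E_s · I_f.
S_e = 277 × 3 × (1 − 0.27²) / 18400 × 0.88
    = 277 × 3 × 0.9271 / 18400 × 0.88
    = 0.03685 m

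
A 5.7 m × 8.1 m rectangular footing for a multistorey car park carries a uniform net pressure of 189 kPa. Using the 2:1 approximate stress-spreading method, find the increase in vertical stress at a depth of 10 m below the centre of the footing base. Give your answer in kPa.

Δσ_z ≈ 30.7 kPa

By the 2:1 method the load spreads at 1 horizontal : 2 vertical, so at depth z the loaded area has grown by z in each plan dimension:
Δσ = qBL/((B+z)(L+z)) = 189×5.7×8.1/((5.7+10)(8.1+10)) = 30.707 kPa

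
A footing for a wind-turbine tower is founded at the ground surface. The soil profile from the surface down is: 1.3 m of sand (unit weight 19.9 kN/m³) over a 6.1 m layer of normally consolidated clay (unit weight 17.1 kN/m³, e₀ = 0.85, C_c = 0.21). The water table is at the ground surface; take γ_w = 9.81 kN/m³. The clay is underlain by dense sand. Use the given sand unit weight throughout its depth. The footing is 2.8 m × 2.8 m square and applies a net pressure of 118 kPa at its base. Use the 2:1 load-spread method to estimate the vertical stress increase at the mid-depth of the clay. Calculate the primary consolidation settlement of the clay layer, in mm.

S_c ≈ 124 mm

Mid-depth of clay below the ground surface: z = 1.3 + 6.1/2 = 4.35 m.
Total vertical stress at mid-clay: σ_v = 19.9×1.3 + 17.1×3.05 = 78.025 kPa.
Pore pressure: u = 9.81×(4.35 − 0) = 42.673 kPa.
Initial effective stress: σ'_0 = σ_v − u = 78.025 − 42.673 = 35.352 kPa.
Stress increase at mid-clay by the 2:1 spreading method:
Δσ = qBL/((B+z)(L+z)) = 118×2.8×2.8/((2.8+4.35)(2.8+4.35)) = 18.096 kPa
Final effective stress: σ'_f = σ'_0 + Δσ = 35.352 + 18.096 = 53.448 kPa.
Normally consolidated clay, so the full stress increment lies on the virgin compression line:
S_c = C_c·H/(1+e₀)·log₁₀(σ'_f/σ'_0) = 0.21×6.1/(1+0.85)×log₁₀(53.448/35.352)
    = 0.69243 × 0.17952 = 0.1243 m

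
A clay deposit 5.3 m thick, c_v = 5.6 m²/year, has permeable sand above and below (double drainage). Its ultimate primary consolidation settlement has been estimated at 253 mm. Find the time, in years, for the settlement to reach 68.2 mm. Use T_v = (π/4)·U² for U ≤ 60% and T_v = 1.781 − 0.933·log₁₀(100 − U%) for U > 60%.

Drainage path length: H_d = H/2 = 2.65 m (double drainage).
U = S(t)/S_ult = 68.2/253 = 0.2696.
U ≤ 60%: T_v = (π/4)·U² = (π/4)×0.26957² = 0.057071.
t = T_v·H_d²/c_v = 0.057071×2.65²/5.6 = 0.07157 years.

t ≈ 0.0716 years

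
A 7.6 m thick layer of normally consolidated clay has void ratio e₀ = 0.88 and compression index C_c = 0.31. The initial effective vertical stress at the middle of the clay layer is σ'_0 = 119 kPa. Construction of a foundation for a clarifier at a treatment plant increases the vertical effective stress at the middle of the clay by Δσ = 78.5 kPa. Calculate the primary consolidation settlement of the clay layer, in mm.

S_c ≈ 276 mm

Final effective stress: σ'_f = σ'_0 + Δσ = 119 + 78.5 = 197.5 kPa.
Normally consolidated clay, so the full stress increment lies on the virgin compression line:
S_c = C_c·H/(1+e₀)·log₁₀(σ'_f/σ'_0) = 0.31×7.6/(1+0.88)×log₁₀(197.5/119)
    = 1.2532 × 0.22002 = 0.2757 m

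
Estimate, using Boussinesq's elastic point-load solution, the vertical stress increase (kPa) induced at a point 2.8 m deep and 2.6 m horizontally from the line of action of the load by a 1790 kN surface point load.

Boussinesq vertical stress below a point load on an elastic half-space:
Δσ_z = 3P/(2πz²) · [1 + (r/z)²]^(−5/2)
r/z = 2.6/2.8 = 0.92857; [1+(r/z)²]^(−5/2) = 0.2113.
Δσ_z = 3×1790/(2π×2.8²) × 0.2113 = 109.01 × 0.2113 = 23.03 kPa

Δσ_z ≈ 23 kPa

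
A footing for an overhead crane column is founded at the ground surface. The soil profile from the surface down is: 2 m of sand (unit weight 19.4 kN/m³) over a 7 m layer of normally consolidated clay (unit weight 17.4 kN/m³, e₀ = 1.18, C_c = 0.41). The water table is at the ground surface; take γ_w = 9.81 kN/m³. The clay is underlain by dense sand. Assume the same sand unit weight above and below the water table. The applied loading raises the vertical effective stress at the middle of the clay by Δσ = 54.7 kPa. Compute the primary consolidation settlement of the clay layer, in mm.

Mid-depth of clay below the ground surface: z = 2 + 7/2 = 5.5 m.
Total vertical stress at mid-clay: σ_v = 19.4×2 + 17.4×3.5 = 99.7 kPa.
Pore pressure: u = 9.81×(5.5 − 0) = 53.955 kPa.
Initial effective stress: σ'_0 = σ_v − u = 99.7 − 53.955 = 45.745 kPa.
Final effective stress: σ'_f = σ'_0 + Δσ = 45.745 + 54.7 = 100.44 kPa.
Normally consolidated clay, so the full stress increment lies on the virgin compression line:
S_c = C_c·H/(1+e₀)·log₁₀(σ'_f/σ'_0) = 0.41×7/(1+1.18)×log₁₀(100.44/45.745)
    = 1.3165 × 0.34156 = 0.4497 m

S_c ≈ 450 mm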